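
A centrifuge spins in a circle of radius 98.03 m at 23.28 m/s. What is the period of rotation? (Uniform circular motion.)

T = 2πr/v = 2π×98.03/23.28 = 26.46 s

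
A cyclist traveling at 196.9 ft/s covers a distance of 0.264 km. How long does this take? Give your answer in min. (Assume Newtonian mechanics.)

d = 0.264 km × 1000.0 = 264.0 m
v = 196.9 ft/s × 0.3048 = 60.0151 m/s
t = d / v = 264.0 / 60.0151 = 4.39889 s
t = 4.39889 s / 60.0 = 0.07331 min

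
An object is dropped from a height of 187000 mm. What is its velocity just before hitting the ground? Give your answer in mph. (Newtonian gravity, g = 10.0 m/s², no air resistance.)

h = 187000 mm × 0.001 = 187.0 m
v = √(2gh) = √(2 × 10.0 × 187.0) = 61.1555 m/s
v = 61.1555 m/s / 0.44704 = 136.8 mph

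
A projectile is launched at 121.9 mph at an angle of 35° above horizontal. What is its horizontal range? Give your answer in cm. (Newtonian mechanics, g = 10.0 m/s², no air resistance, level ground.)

v₀ = 121.9 mph × 0.44704 = 54.4942 m/s
R = v₀² × sin(2θ) / g = 54.4942² × sin(2 × 35°) / 10.0 = 2969.62 × 0.939693 / 10.0 = 279.053 m
R = 279.053 m / 0.01 = 27910 cm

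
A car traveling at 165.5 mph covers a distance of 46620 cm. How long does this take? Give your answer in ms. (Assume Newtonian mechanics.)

d = 46620 cm × 0.01 = 466.2 m
v = 165.5 mph × 0.44704 = 73.9851 m/s
t = d / v = 466.2 / 73.9851 = 6.30127 s
t = 6.30127 s / 0.001 = 6301 ms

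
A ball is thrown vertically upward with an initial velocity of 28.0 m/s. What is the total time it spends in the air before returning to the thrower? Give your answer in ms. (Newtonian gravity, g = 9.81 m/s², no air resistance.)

t_total = 2 × v₀ / g = 2 × 28.0 / 9.81 = 5.70846 s
t_total = 5.70846 s / 0.001 = 5708 ms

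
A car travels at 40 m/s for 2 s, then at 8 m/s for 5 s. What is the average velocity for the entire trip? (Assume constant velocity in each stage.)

d₁ = v₁t₁ = 40 × 2 = 80 m
d₂ = v₂t₂ = 8 × 5 = 40 m
d_total = 120 m, t_total = 7 s
v_avg = d_total/t_total = 120/7 = 17.14 m/s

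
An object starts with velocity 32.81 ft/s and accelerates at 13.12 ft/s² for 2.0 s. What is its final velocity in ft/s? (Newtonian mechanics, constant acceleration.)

v₀ = 32.81 ft/s × 0.3048 = 10.0005 m/s
a = 13.12 ft/s² × 0.3048 = 3.99898 m/s²
v = v₀ + a × t = 10.0005 + 3.99898 × 2.0 = 17.9985 m/s
v = 17.9985 m/s / 0.3048 = 59.05 ft/s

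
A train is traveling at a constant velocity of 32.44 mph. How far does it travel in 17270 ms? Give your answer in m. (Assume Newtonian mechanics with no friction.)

v = 32.44 mph × 0.44704 = 14.502 m/s
t = 17270 ms × 0.001 = 17.27 s
d = v × t = 14.502 × 17.27 = 250.4 m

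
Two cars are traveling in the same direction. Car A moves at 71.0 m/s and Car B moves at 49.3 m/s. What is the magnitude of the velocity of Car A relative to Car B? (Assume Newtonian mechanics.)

v_rel = |v_A - v_B| = |71.0 - 49.3| = 21.7 m/s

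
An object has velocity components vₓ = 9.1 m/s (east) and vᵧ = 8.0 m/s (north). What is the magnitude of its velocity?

|v| = √(vₓ² + vᵧ²) = √(9.1² + 8.0²) = √(146.81) = 12.12 m/s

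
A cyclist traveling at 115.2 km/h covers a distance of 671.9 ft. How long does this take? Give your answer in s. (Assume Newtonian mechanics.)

d = 671.9 ft × 0.3048 = 204.795 m
v = 115.2 km/h × 0.2777777777777778 = 32.0 m/s
t = d / v = 204.795 / 32.0 = 6.4 s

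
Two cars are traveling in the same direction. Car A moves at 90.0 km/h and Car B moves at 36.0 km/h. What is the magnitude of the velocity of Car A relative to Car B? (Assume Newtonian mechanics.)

v_rel = |v_A - v_B| = |90.0 - 36.0| = 54.0 km/h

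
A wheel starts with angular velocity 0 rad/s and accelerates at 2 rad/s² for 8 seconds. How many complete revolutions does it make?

θ = ω₀t + ½αt² = 0×8 + ½×2×8² = 64.0 rad
Total revolutions = θ/(2π) = 64.0/(2π) = 10.19
Complete revolutions = ⌊10.19⌋ = 10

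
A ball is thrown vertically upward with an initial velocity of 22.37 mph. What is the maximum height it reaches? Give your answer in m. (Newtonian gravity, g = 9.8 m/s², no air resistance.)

v₀ = 22.37 mph × 0.44704 = 10.0003 m/s
h_max = v₀² / (2g) = 10.0003² / (2 × 9.8) = 100.006 / 19.6 = 5.102 m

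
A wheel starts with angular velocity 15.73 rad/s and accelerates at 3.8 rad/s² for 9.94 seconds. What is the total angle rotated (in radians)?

θ = ω₀t + ½αt² = 15.73×9.94 + ½×3.8×9.94² = 344.08 rad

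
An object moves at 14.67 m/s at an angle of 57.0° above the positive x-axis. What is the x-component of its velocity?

vₓ = v cos(θ) = 14.67 × cos(57.0°) = 7.99 m/s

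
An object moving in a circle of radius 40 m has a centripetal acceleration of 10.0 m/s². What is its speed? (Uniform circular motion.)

v = √(a_c × r) = √(10.0 × 40) = 20.0 m/s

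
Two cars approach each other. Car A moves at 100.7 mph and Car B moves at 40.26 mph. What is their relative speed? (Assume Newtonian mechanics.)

v_rel = v_A + v_B = 100.7 + 40.26 = 140.96 mph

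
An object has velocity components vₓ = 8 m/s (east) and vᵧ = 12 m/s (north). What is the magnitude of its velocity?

|v| = √(vₓ² + vᵧ²) = √(8² + 12²) = √(208) = 14.42 m/s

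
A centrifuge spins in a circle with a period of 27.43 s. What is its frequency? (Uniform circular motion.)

f = 1/T = 1/27.43 = 0.0365 Hz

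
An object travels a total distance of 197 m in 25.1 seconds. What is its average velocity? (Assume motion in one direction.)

v_avg = Δd / Δt = 197 / 25.1 = 7.85 m/s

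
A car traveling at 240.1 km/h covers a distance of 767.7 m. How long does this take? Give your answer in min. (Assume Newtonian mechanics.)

v = 240.1 km/h × 0.2777777777777778 = 66.6944 m/s
t = d / v = 767.7 / 66.6944 = 11.5107 s
t = 11.5107 s / 60.0 = 0.1918 min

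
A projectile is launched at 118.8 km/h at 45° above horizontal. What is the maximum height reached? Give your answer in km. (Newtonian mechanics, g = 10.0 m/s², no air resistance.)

v₀ = 118.8 km/h × 0.2777777777777778 = 33.0 m/s
H = v₀² × sin²(θ) / (2g) = 33.0² × sin(45°)² / (2 × 10.0) = 1089.0 × 0.5 / 20.0 = 27.225 m
H = 27.225 m / 1000.0 = 0.02723 km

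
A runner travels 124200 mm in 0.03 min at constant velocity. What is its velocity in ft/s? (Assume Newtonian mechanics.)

d = 124200 mm × 0.001 = 124.2 m
t = 0.03 min × 60.0 = 1.8 s
v = d / t = 124.2 / 1.8 = 69.0 m/s
v = 69.0 m/s / 0.3048 = 226.4 ft/s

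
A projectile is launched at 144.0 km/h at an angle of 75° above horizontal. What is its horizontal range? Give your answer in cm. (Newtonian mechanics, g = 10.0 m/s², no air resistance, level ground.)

v₀ = 144.0 km/h × 0.2777777777777778 = 40.0 m/s
R = v₀² × sin(2θ) / g = 40.0² × sin(2 × 75°) / 10.0 = 1600.0 × 0.5 / 10.0 = 80.0 m
R = 80.0 m / 0.01 = 8000 cm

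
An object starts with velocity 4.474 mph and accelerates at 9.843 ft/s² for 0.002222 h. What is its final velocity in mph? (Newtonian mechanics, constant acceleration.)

v₀ = 4.474 mph × 0.44704 = 2.00006 m/s
a = 9.843 ft/s² × 0.3048 = 3.00015 m/s²
t = 0.002222 h × 3600.0 = 7.9992 s
v = v₀ + a × t = 2.00006 + 3.00015 × 7.9992 = 25.9989 m/s
v = 25.9989 m/s / 0.44704 = 58.16 mph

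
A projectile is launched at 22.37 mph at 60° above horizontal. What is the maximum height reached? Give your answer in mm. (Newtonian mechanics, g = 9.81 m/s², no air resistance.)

v₀ = 22.37 mph × 0.44704 = 10.0003 m/s
H = v₀² × sin²(θ) / (2g) = 10.0003² × sin(60°)² / (2 × 9.81) = 100.006 × 0.75 / 19.62 = 3.82286 m
H = 3.82286 m / 0.001 = 3823 mm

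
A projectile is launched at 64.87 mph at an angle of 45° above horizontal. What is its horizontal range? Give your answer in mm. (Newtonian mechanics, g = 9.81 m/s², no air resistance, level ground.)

v₀ = 64.87 mph × 0.44704 = 28.9995 m/s
R = v₀² × sin(2θ) / g = 28.9995² × sin(2 × 45°) / 9.81 = 840.971 × 1.0 / 9.81 = 85.7259 m
R = 85.7259 m / 0.001 = 85730 mm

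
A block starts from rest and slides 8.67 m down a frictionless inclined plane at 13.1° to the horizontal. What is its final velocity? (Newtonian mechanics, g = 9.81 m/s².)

a = g sin(θ) = 9.81 × sin(13.1°) = 2.2234 m/s²
v = √(2ad) = √(2 × 2.2234 × 8.67) = 6.21 m/s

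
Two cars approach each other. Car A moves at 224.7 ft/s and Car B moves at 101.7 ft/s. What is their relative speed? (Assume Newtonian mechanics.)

v_rel = v_A + v_B = 224.7 + 101.7 = 326.4 ft/s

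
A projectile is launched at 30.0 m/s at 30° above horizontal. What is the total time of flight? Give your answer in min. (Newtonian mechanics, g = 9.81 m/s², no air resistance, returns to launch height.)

T = 2 × v₀ × sin(θ) / g = 2 × 30.0 × sin(30°) / 9.81 = 2 × 30.0 × 0.5 / 9.81 = 3.0581 s
T = 3.0581 s / 60.0 = 0.05097 min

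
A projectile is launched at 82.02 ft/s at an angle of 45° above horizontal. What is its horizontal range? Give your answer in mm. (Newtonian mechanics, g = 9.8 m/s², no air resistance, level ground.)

v₀ = 82.02 ft/s × 0.3048 = 24.9997 m/s
R = v₀² × sin(2θ) / g = 24.9997² × sin(2 × 45°) / 9.8 = 624.985 × 1.0 / 9.8 = 63.774 m
R = 63.774 m / 0.001 = 63770 mm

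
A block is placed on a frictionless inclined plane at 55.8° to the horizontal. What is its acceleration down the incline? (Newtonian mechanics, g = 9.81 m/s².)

a = g sin(θ) = 9.81 × sin(55.8°) = 9.81 × 0.8271 = 8.11 m/s²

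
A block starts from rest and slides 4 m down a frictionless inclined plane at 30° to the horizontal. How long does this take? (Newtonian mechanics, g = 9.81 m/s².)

a = g sin(θ) = 9.81 × sin(30°) = 4.905 m/s²
t = √(2d/a) = √(2 × 4 / 4.905) = 1.28 s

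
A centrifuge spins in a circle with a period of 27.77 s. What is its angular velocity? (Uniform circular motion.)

ω = 2π/T = 2π/27.77 = 0.2263 rad/s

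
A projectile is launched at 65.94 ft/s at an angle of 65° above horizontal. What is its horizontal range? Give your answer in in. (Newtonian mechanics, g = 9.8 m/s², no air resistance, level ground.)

v₀ = 65.94 ft/s × 0.3048 = 20.0985 m/s
R = v₀² × sin(2θ) / g = 20.0985² × sin(2 × 65°) / 9.8 = 403.95 × 0.766044 / 9.8 = 31.5759 m
R = 31.5759 m / 0.0254 = 1243 in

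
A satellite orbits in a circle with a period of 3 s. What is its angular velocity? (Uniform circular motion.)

ω = 2π/T = 2π/3 = 2.0944 rad/s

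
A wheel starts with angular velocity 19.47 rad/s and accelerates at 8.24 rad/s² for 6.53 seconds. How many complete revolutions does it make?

θ = ω₀t + ½αt² = 19.47×6.53 + ½×8.24×6.53² = 302.819608 rad
Total revolutions = θ/(2π) = 302.819608/(2π) = 48.2
Complete revolutions = ⌊48.2⌋ = 48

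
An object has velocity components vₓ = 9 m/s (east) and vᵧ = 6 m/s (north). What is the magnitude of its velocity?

|v| = √(vₓ² + vᵧ²) = √(9² + 6²) = √(117) = 10.82 m/s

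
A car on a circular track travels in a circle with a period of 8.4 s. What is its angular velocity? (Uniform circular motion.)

ω = 2π/T = 2π/8.4 = 0.748 rad/s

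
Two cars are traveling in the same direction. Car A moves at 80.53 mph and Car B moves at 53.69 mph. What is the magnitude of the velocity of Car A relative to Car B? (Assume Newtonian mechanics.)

v_rel = |v_A - v_B| = |80.53 - 53.69| = 26.84 mph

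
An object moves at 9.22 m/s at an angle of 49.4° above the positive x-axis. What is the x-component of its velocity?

vₓ = v cos(θ) = 9.22 × cos(49.4°) = 6.0 m/s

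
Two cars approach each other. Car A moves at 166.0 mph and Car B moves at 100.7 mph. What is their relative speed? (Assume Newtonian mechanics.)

v_rel = v_A + v_B = 166.0 + 100.7 = 266.7 mph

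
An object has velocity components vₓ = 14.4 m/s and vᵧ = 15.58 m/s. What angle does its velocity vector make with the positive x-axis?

θ = arctan(vᵧ/vₓ) = arctan(15.58/14.4) = 47.25°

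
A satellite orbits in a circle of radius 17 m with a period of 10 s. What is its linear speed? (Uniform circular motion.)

v = 2πr/T = 2π×17/10 = 10.68 m/s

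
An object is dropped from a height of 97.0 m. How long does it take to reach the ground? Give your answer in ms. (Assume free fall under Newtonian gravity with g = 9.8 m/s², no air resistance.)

t = √(2h/g) = √(2 × 97.0 / 9.8) = 4.44926 s
t = 4.44926 s / 0.001 = 4449 ms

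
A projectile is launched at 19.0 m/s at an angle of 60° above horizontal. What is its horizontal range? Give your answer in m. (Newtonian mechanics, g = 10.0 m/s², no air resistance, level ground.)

R = v₀² × sin(2θ) / g = 19.0² × sin(2 × 60°) / 10.0 = 361.0 × 0.866025 / 10.0 = 31.26 m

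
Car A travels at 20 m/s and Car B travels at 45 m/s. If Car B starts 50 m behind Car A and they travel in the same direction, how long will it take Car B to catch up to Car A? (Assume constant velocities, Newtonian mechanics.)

Relative speed: v_rel = 45 - 20 = 25 m/s
Time to catch: t = d₀/v_rel = 50/25 = 2.0 s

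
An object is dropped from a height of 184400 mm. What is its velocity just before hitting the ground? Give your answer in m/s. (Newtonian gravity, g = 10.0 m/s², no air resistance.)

h = 184400 mm × 0.001 = 184.4 m
v = √(2gh) = √(2 × 10.0 × 184.4) = 60.73 m/s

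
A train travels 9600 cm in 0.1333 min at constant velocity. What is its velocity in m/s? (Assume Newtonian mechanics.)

d = 9600 cm × 0.01 = 96.0 m
t = 0.1333 min × 60.0 = 7.998 s
v = d / t = 96.0 / 7.998 = 12.0 m/s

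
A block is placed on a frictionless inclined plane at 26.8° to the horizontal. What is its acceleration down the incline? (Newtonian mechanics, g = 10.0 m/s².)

a = g sin(θ) = 10.0 × sin(26.8°) = 10.0 × 0.4509 = 4.51 m/s²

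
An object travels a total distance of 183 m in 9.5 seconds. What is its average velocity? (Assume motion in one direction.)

v_avg = Δd / Δt = 183 / 9.5 = 19.26 m/s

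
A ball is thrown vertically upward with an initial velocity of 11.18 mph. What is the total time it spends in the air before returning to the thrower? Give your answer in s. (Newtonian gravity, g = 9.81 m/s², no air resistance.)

v₀ = 11.18 mph × 0.44704 = 4.99791 m/s
t_total = 2 × v₀ / g = 2 × 4.99791 / 9.81 = 1.019 s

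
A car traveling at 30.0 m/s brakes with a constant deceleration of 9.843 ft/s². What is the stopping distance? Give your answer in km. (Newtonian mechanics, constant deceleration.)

a = 9.843 ft/s² × 0.3048 = 3.00015 m/s²
d = v₀² / (2a) = 30.0² / (2 × 3.00015) = 900.0 / 6.0003 = 149.993 m
d = 149.993 m / 1000.0 = 0.15 km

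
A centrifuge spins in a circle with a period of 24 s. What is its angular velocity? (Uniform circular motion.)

ω = 2π/T = 2π/24 = 0.2618 rad/s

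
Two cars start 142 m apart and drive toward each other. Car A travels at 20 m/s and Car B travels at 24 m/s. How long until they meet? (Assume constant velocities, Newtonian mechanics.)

Combined speed: v_combined = 20 + 24 = 44 m/s
Time to meet: t = d/v_combined = 142/44 = 3.23 s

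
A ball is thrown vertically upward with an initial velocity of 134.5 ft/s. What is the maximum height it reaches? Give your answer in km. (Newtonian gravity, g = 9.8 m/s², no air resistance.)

v₀ = 134.5 ft/s × 0.3048 = 40.9956 m/s
h_max = v₀² / (2g) = 40.9956² / (2 × 9.8) = 1680.64 / 19.6 = 85.7469 m
h_max = 85.7469 m / 1000.0 = 0.08575 km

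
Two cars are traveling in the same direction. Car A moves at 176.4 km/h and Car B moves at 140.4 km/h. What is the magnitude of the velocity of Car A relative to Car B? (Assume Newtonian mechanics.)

v_rel = |v_A - v_B| = |176.4 - 140.4| = 36.0 km/h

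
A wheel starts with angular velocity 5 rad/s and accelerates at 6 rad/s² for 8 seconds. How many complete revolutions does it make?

θ = ω₀t + ½αt² = 5×8 + ½×6×8² = 232.0 rad
Total revolutions = θ/(2π) = 232.0/(2π) = 36.92
Complete revolutions = ⌊36.92⌋ = 36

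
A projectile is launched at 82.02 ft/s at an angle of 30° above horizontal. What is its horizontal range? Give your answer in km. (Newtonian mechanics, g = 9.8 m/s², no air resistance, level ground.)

v₀ = 82.02 ft/s × 0.3048 = 24.9997 m/s
R = v₀² × sin(2θ) / g = 24.9997² × sin(2 × 30°) / 9.8 = 624.985 × 0.866025 / 9.8 = 55.2299 m
R = 55.2299 m / 1000.0 = 0.05523 km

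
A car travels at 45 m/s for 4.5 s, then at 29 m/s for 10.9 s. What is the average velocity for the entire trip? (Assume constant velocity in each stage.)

d₁ = v₁t₁ = 45 × 4.5 = 202.5 m
d₂ = v₂t₂ = 29 × 10.9 = 316.1 m
d_total = 518.6 m, t_total = 15.4 s
v_avg = d_total/t_total = 518.6/15.4 = 33.68 m/s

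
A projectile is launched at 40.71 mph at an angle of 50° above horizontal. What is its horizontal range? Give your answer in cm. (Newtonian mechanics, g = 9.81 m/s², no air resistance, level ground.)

v₀ = 40.71 mph × 0.44704 = 18.199 m/s
R = v₀² × sin(2θ) / g = 18.199² × sin(2 × 50°) / 9.81 = 331.204 × 0.984808 / 9.81 = 33.249 m
R = 33.249 m / 0.01 = 3325 cm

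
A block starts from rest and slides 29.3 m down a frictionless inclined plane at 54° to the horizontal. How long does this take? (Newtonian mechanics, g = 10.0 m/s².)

a = g sin(θ) = 10.0 × sin(54°) = 8.0902 m/s²
t = √(2d/a) = √(2 × 29.3 / 8.0902) = 2.69 s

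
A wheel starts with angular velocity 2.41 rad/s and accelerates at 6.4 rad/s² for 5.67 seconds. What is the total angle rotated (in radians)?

θ = ω₀t + ½αt² = 2.41×5.67 + ½×6.4×5.67² = 116.54 rad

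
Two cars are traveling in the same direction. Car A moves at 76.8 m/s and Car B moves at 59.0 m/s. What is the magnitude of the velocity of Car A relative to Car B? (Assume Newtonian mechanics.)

v_rel = |v_A - v_B| = |76.8 - 59.0| = 17.8 m/s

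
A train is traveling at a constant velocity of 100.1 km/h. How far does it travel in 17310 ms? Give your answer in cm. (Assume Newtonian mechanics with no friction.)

v = 100.1 km/h × 0.2777777777777778 = 27.8056 m/s
t = 17310 ms × 0.001 = 17.31 s
d = v × t = 27.8056 × 17.31 = 481.315 m
d = 481.315 m / 0.01 = 48130 cm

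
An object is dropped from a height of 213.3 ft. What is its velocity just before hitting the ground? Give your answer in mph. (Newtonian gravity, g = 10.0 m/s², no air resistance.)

h = 213.3 ft × 0.3048 = 65.0138 m
v = √(2gh) = √(2 × 10.0 × 65.0138) = 36.0593 m/s
v = 36.0593 m/s / 0.44704 = 80.66 mph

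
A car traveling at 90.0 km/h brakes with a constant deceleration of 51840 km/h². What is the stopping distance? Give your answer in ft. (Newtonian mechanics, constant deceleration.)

v₀ = 90.0 km/h × 0.2777777777777778 = 25.0 m/s
a = 51840 km/h² × 7.716049382716049e-05 = 4.0 m/s²
d = v₀² / (2a) = 25.0² / (2 × 4.0) = 625.0 / 8.0 = 78.125 m
d = 78.125 m / 0.3048 = 256.3 ft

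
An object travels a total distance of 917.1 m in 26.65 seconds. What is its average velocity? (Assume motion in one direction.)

v_avg = Δd / Δt = 917.1 / 26.65 = 34.41 m/s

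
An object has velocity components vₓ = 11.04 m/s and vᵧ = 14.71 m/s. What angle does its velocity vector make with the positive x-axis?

θ = arctan(vᵧ/vₓ) = arctan(14.71/11.04) = 53.11°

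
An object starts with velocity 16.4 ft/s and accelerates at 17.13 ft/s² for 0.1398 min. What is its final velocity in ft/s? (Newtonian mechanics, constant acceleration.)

v₀ = 16.4 ft/s × 0.3048 = 4.99872 m/s
a = 17.13 ft/s² × 0.3048 = 5.22122 m/s²
t = 0.1398 min × 60.0 = 8.388 s
v = v₀ + a × t = 4.99872 + 5.22122 × 8.388 = 48.7943 m/s
v = 48.7943 m/s / 0.3048 = 160.1 ft/s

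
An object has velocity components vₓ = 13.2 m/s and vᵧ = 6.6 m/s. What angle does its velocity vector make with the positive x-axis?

θ = arctan(vᵧ/vₓ) = arctan(6.6/13.2) = 26.57°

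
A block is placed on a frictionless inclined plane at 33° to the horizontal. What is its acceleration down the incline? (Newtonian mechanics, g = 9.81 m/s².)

a = g sin(θ) = 9.81 × sin(33°) = 9.81 × 0.5446 = 5.34 m/s²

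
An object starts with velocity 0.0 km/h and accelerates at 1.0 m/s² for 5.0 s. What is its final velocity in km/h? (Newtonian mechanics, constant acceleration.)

v₀ = 0.0 km/h × 0.2777777777777778 = 0.0 m/s
v = v₀ + a × t = 0.0 + 1.0 × 5.0 = 5.0 m/s
v = 5.0 m/s / 0.2777777777777778 = 18.0 km/h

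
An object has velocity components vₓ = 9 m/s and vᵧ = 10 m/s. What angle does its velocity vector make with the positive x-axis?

θ = arctan(vᵧ/vₓ) = arctan(10/9) = 48.01°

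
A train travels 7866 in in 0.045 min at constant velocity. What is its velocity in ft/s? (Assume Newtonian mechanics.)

d = 7866 in × 0.0254 = 199.796 m
t = 0.045 min × 60.0 = 2.7 s
v = d / t = 199.796 / 2.7 = 73.9985 m/s
v = 73.9985 m/s / 0.3048 = 242.8 ft/s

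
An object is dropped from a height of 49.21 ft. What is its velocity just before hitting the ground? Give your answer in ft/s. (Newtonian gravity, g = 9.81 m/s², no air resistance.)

h = 49.21 ft × 0.3048 = 14.9992 m
v = √(2gh) = √(2 × 9.81 × 14.9992) = 17.1547 m/s
v = 17.1547 m/s / 0.3048 = 56.28 ft/s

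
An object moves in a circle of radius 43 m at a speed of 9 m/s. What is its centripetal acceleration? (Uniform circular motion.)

a_c = v²/r = 9²/43 = 81/43 = 1.88 m/s²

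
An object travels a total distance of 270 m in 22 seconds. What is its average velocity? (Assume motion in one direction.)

v_avg = Δd / Δt = 270 / 22 = 12.27 m/s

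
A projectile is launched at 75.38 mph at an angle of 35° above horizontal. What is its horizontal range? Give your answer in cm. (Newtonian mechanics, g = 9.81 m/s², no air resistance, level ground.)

v₀ = 75.38 mph × 0.44704 = 33.6979 m/s
R = v₀² × sin(2θ) / g = 33.6979² × sin(2 × 35°) / 9.81 = 1135.55 × 0.939693 / 9.81 = 108.774 m
R = 108.774 m / 0.01 = 10880 cm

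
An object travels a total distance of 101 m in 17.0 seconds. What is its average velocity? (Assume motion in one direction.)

v_avg = Δd / Δt = 101 / 17.0 = 5.94 m/s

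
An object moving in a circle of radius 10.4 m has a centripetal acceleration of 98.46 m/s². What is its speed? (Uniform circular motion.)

v = √(a_c × r) = √(98.46 × 10.4) = 32.0 m/s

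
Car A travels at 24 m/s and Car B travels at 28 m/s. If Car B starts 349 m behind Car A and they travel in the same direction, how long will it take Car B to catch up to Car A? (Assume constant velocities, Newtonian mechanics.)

Relative speed: v_rel = 28 - 24 = 4 m/s
Time to catch: t = d₀/v_rel = 349/4 = 87.25 s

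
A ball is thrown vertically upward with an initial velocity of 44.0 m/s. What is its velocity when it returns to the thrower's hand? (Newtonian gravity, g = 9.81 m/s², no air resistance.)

By conservation of energy (no air resistance), the ball returns to the throw height with the same speed as launch, but directed downward.
|v_ground| = v₀ = 44.0 m/s
v_ground = 44.0 m/s (downward)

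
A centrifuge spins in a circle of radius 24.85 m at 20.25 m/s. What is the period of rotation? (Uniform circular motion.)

T = 2πr/v = 2π×24.85/20.25 = 7.71 s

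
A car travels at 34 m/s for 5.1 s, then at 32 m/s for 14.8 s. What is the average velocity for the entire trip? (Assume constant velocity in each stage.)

d₁ = v₁t₁ = 34 × 5.1 = 173.4 m
d₂ = v₂t₂ = 32 × 14.8 = 473.6 m
d_total = 647.0 m, t_total = 19.9 s
v_avg = d_total/t_total = 647.0/19.9 = 32.51 m/s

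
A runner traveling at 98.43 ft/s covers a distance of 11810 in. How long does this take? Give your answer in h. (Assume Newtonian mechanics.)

d = 11810 in × 0.0254 = 299.974 m
v = 98.43 ft/s × 0.3048 = 30.0015 m/s
t = d / v = 299.974 / 30.0015 = 9.99863 s
t = 9.99863 s / 3600.0 = 0.002777 h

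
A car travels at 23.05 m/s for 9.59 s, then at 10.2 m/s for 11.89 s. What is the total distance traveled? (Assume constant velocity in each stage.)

d₁ = v₁t₁ = 23.05 × 9.59 = 221.0495 m
d₂ = v₂t₂ = 10.2 × 11.89 = 121.278 m
d_total = 221.0495 + 121.278 = 342.33 m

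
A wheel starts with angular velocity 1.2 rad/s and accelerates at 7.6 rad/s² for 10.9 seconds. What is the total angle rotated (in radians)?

θ = ω₀t + ½αt² = 1.2×10.9 + ½×7.6×10.9² = 464.56 rad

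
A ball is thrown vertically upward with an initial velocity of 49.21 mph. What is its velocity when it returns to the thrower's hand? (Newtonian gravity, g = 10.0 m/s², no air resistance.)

By conservation of energy (no air resistance), the ball returns to the throw height with the same speed as launch, but directed downward.
|v_ground| = v₀ = 49.21 mph
v_ground = 49.21 mph (downward)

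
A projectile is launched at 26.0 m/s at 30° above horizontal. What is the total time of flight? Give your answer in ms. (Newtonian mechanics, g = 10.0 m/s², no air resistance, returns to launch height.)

T = 2 × v₀ × sin(θ) / g = 2 × 26.0 × sin(30°) / 10.0 = 2 × 26.0 × 0.5 / 10.0 = 2.6 s
T = 2.6 s / 0.001 = 2600 ms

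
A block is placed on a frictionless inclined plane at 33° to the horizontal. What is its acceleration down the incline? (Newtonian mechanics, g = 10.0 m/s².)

a = g sin(θ) = 10.0 × sin(33°) = 10.0 × 0.5446 = 5.45 m/s²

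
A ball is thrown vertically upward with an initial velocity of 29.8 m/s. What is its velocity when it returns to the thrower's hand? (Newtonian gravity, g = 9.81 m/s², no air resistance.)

By conservation of energy (no air resistance), the ball returns to the throw height with the same speed as launch, but directed downward.
|v_ground| = v₀ = 29.8 m/s
v_ground = 29.8 m/s (downward)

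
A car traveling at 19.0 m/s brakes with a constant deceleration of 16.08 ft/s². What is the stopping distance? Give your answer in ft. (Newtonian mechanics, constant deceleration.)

a = 16.08 ft/s² × 0.3048 = 4.90118 m/s²
d = v₀² / (2a) = 19.0² / (2 × 4.90118) = 361.0 / 9.80236 = 36.8279 m
d = 36.8279 m / 0.3048 = 120.8 ft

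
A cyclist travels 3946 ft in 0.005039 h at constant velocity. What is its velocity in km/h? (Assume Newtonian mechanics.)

d = 3946 ft × 0.3048 = 1202.74 m
t = 0.005039 h × 3600.0 = 18.1404 s
v = d / t = 1202.74 / 18.1404 = 66.3017 m/s
v = 66.3017 m/s / 0.2777777777777778 = 238.7 km/h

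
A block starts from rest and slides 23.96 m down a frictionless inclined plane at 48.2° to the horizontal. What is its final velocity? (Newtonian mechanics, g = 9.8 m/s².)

a = g sin(θ) = 9.8 × sin(48.2°) = 7.3057 m/s²
v = √(2ad) = √(2 × 7.3057 × 23.96) = 18.71 m/s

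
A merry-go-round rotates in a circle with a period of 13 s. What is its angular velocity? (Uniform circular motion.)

ω = 2π/T = 2π/13 = 0.4833 rad/s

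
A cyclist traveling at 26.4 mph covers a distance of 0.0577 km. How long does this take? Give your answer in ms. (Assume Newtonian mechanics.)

d = 0.0577 km × 1000.0 = 57.7 m
v = 26.4 mph × 0.44704 = 11.8019 m/s
t = d / v = 57.7 / 11.8019 = 4.88904 s
t = 4.88904 s / 0.001 = 4889 ms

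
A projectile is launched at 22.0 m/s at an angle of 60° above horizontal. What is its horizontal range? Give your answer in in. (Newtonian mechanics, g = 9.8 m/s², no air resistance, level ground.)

R = v₀² × sin(2θ) / g = 22.0² × sin(2 × 60°) / 9.8 = 484.0 × 0.866025 / 9.8 = 42.771 m
R = 42.771 m / 0.0254 = 1684 in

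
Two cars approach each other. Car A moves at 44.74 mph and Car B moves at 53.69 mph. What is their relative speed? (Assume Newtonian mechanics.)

v_rel = v_A + v_B = 44.74 + 53.69 = 98.43 mph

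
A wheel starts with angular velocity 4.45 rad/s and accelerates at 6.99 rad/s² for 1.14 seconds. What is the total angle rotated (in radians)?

θ = ω₀t + ½αt² = 4.45×1.14 + ½×6.99×1.14² = 9.62 rad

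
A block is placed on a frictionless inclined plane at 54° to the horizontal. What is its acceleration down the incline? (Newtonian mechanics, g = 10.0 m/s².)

a = g sin(θ) = 10.0 × sin(54°) = 10.0 × 0.809 = 8.09 m/s²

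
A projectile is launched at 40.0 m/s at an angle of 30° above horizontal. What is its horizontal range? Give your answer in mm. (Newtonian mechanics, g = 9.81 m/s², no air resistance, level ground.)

R = v₀² × sin(2θ) / g = 40.0² × sin(2 × 30°) / 9.81 = 1600.0 × 0.866025 / 9.81 = 141.248 m
R = 141.248 m / 0.001 = 141200 mm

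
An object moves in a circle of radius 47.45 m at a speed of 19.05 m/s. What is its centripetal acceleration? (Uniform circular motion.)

a_c = v²/r = 19.05²/47.45 = 362.9025/47.45 = 7.65 m/s²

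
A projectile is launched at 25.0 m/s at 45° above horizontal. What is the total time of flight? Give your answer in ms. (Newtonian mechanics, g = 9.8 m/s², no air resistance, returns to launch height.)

T = 2 × v₀ × sin(θ) / g = 2 × 25.0 × sin(45°) / 9.8 = 2 × 25.0 × 0.707107 / 9.8 = 3.60769 s
T = 3.60769 s / 0.001 = 3608 ms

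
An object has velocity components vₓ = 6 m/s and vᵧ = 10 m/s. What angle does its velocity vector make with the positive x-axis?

θ = arctan(vᵧ/vₓ) = arctan(10/6) = 59.04°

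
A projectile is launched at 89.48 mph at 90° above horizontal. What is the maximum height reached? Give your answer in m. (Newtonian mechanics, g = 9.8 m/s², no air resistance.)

v₀ = 89.48 mph × 0.44704 = 40.0011 m/s
H = v₀² × sin²(θ) / (2g) = 40.0011² × sin(90°)² / (2 × 9.8) = 1600.09 × 1.0 / 19.6 = 81.64 m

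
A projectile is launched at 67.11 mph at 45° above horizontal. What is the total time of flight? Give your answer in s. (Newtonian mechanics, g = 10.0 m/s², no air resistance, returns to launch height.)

v₀ = 67.11 mph × 0.44704 = 30.0009 m/s
T = 2 × v₀ × sin(θ) / g = 2 × 30.0009 × sin(45°) / 10.0 = 2 × 30.0009 × 0.707107 / 10.0 = 4.243 s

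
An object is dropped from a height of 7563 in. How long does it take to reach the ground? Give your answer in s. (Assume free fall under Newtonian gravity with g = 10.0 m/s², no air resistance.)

h = 7563 in × 0.0254 = 192.1 m
t = √(2h/g) = √(2 × 192.1 / 10.0) = 6.198 s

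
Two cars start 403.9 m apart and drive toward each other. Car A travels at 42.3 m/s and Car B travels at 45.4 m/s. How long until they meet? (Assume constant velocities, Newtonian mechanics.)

Combined speed: v_combined = 42.3 + 45.4 = 87.7 m/s
Time to meet: t = d/v_combined = 403.9/87.7 = 4.61 s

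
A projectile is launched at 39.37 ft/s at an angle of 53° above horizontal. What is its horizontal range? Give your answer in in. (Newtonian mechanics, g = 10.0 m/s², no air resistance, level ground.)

v₀ = 39.37 ft/s × 0.3048 = 12.0 m/s
R = v₀² × sin(2θ) / g = 12.0² × sin(2 × 53°) / 10.0 = 144.0 × 0.961262 / 10.0 = 13.8422 m
R = 13.8422 m / 0.0254 = 545.0 in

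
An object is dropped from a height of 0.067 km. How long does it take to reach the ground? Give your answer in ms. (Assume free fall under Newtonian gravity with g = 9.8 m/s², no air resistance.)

h = 0.067 km × 1000.0 = 67.0 m
t = √(2h/g) = √(2 × 67.0 / 9.8) = 3.69777 s
t = 3.69777 s / 0.001 = 3698 ms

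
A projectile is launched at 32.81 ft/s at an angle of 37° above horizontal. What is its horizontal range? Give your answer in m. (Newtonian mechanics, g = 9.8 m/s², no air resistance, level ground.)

v₀ = 32.81 ft/s × 0.3048 = 10.0005 m/s
R = v₀² × sin(2θ) / g = 10.0005² × sin(2 × 37°) / 9.8 = 100.01 × 0.961262 / 9.8 = 9.81 m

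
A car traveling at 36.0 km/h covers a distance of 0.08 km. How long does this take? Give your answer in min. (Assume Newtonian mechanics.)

d = 0.08 km × 1000.0 = 80.0 m
v = 36.0 km/h × 0.2777777777777778 = 10.0 m/s
t = d / v = 80.0 / 10.0 = 8.0 s
t = 8.0 s / 60.0 = 0.1333 min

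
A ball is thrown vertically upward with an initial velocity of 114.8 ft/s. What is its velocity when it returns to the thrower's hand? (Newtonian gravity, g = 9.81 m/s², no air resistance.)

By conservation of energy (no air resistance), the ball returns to the throw height with the same speed as launch, but directed downward.
|v_ground| = v₀ = 114.8 ft/s
v_ground = 114.8 ft/s (downward)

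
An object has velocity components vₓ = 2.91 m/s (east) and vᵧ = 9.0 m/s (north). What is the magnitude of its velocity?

|v| = √(vₓ² + vᵧ²) = √(2.91² + 9.0²) = √(89.4681) = 9.46 m/s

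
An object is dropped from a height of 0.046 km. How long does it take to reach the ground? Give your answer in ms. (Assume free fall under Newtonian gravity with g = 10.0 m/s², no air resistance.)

h = 0.046 km × 1000.0 = 46.0 m
t = √(2h/g) = √(2 × 46.0 / 10.0) = 3.03315 s
t = 3.03315 s / 0.001 = 3033 ms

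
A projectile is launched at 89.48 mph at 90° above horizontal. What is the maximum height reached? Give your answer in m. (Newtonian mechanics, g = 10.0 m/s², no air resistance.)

v₀ = 89.48 mph × 0.44704 = 40.0011 m/s
H = v₀² × sin²(θ) / (2g) = 40.0011² × sin(90°)² / (2 × 10.0) = 1600.09 × 1.0 / 20.0 = 80.0 m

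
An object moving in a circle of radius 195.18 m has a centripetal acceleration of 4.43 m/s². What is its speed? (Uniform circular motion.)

v = √(a_c × r) = √(4.43 × 195.18) = 29.4 m/s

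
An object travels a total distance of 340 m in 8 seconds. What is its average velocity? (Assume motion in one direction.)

v_avg = Δd / Δt = 340 / 8 = 42.5 m/s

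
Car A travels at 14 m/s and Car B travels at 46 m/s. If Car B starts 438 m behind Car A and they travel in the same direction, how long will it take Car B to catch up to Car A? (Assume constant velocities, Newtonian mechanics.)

Relative speed: v_rel = 46 - 14 = 32 m/s
Time to catch: t = d₀/v_rel = 438/32 = 13.69 s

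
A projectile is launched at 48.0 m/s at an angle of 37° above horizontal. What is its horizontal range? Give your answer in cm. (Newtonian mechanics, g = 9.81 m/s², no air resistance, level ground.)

R = v₀² × sin(2θ) / g = 48.0² × sin(2 × 37°) / 9.81 = 2304.0 × 0.961262 / 9.81 = 225.764 m
R = 225.764 m / 0.01 = 22580 cm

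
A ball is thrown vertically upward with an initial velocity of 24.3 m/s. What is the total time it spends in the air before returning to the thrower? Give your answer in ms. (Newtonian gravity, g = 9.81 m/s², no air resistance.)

t_total = 2 × v₀ / g = 2 × 24.3 / 9.81 = 4.95413 s
t_total = 4.95413 s / 0.001 = 4954 ms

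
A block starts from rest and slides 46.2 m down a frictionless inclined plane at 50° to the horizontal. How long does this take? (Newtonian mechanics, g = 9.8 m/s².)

a = g sin(θ) = 9.8 × sin(50°) = 7.5072 m/s²
t = √(2d/a) = √(2 × 46.2 / 7.5072) = 3.51 s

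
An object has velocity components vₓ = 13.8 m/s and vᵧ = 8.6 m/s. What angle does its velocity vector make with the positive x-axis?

θ = arctan(vᵧ/vₓ) = arctan(8.6/13.8) = 31.93°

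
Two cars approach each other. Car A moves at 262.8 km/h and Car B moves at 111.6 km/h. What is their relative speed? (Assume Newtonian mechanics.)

v_rel = v_A + v_B = 262.8 + 111.6 = 374.4 km/h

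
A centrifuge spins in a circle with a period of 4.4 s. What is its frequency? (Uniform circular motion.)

f = 1/T = 1/4.4 = 0.2273 Hz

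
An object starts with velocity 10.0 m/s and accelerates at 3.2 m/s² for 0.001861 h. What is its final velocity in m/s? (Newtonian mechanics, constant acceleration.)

t = 0.001861 h × 3600.0 = 6.6996 s
v = v₀ + a × t = 10.0 + 3.2 × 6.6996 = 31.44 m/s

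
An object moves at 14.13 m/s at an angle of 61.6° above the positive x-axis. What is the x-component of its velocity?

vₓ = v cos(θ) = 14.13 × cos(61.6°) = 6.72 m/s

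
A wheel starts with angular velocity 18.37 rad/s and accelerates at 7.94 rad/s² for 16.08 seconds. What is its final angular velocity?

ω = ω₀ + αt = 18.37 + 7.94 × 16.08 = 146.05 rad/s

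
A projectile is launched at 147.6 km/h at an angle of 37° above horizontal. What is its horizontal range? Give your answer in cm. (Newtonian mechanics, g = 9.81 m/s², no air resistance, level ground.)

v₀ = 147.6 km/h × 0.2777777777777778 = 41.0 m/s
R = v₀² × sin(2θ) / g = 41.0² × sin(2 × 37°) / 9.81 = 1681.0 × 0.961262 / 9.81 = 164.718 m
R = 164.718 m / 0.01 = 16470 cm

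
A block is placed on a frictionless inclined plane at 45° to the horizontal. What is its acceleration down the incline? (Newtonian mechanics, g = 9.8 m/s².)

a = g sin(θ) = 9.8 × sin(45°) = 9.8 × 0.7071 = 6.93 m/s²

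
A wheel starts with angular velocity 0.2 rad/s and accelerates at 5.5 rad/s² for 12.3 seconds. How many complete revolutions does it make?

θ = ω₀t + ½αt² = 0.2×12.3 + ½×5.5×12.3² = 418.5075 rad
Total revolutions = θ/(2π) = 418.5075/(2π) = 66.61
Complete revolutions = ⌊66.61⌋ = 66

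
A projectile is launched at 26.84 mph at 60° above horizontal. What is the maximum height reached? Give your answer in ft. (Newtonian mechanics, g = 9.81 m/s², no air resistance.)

v₀ = 26.84 mph × 0.44704 = 11.9986 m/s
H = v₀² × sin²(θ) / (2g) = 11.9986² × sin(60°)² / (2 × 9.81) = 143.966 × 0.75 / 19.62 = 5.50329 m
H = 5.50329 m / 0.3048 = 18.06 ft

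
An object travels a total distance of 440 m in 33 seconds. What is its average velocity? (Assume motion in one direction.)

v_avg = Δd / Δt = 440 / 33 = 13.33 m/s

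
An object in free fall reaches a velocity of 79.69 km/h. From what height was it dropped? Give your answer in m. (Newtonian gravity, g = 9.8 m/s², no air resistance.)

v = 79.69 km/h × 0.2777777777777778 = 22.1361 m/s
h = v² / (2g) = 22.1361² / (2 × 9.8) = 25.0 m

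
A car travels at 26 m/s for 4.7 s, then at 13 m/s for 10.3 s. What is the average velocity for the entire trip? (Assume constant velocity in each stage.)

d₁ = v₁t₁ = 26 × 4.7 = 122.2 m
d₂ = v₂t₂ = 13 × 10.3 = 133.9 m
d_total = 256.1 m, t_total = 15.0 s
v_avg = d_total/t_total = 256.1/15.0 = 17.07 m/s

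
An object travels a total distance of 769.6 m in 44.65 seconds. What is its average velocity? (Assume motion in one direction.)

v_avg = Δd / Δt = 769.6 / 44.65 = 17.24 m/s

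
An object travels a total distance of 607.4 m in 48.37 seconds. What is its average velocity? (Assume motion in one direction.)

v_avg = Δd / Δt = 607.4 / 48.37 = 12.56 m/s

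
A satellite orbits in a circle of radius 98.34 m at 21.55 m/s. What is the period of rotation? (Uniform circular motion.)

T = 2πr/v = 2π×98.34/21.55 = 28.67 s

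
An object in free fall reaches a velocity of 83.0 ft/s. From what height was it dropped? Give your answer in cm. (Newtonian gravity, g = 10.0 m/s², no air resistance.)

v = 83.0 ft/s × 0.3048 = 25.2984 m/s
h = v² / (2g) = 25.2984² / (2 × 10.0) = 32.0005 m
h = 32.0005 m / 0.01 = 3200 cm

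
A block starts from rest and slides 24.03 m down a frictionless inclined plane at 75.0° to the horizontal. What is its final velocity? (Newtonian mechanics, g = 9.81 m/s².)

a = g sin(θ) = 9.81 × sin(75.0°) = 9.4757 m/s²
v = √(2ad) = √(2 × 9.4757 × 24.03) = 21.34 m/s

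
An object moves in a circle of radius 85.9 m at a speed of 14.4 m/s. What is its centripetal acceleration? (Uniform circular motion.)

a_c = v²/r = 14.4²/85.9 = 207.36/85.9 = 2.41 m/s²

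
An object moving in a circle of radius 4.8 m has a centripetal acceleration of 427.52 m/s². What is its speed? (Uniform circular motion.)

v = √(a_c × r) = √(427.52 × 4.8) = 45.3 m/s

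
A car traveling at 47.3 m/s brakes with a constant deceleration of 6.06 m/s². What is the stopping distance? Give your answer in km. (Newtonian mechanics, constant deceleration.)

d = v₀² / (2a) = 47.3² / (2 × 6.06) = 2237.29 / 12.12 = 184.595 m
d = 184.595 m / 1000.0 = 0.1846 km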